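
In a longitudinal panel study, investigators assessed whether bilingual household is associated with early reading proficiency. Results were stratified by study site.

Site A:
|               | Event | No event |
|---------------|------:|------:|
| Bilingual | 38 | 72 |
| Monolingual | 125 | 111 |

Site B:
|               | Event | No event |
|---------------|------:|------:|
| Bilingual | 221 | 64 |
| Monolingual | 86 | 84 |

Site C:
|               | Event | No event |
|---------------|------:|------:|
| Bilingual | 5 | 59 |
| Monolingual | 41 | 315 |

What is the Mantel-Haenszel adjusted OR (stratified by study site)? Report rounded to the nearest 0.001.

1.293

OR_MH = Σ(aᵢdᵢ/nᵢ) / Σ(bᵢcᵢ/nᵢ), where nᵢ is the stratum total.
Stratum 1 (Site A): n = 346; a·d/n = 38·111/346 = 12.1908; b·c/n = 72·125/346 = 26.0116
Stratum 2 (Site B): n = 455; a·d/n = 221·84/455 = 40.8000; b·c/n = 64·86/455 = 12.0967
Stratum 3 (Site C): n = 420; a·d/n = 5·315/420 = 3.7500; b·c/n = 59·41/420 = 5.7595
OR_MH = (12.1908 + 40.8000 + 3.7500) / (26.0116 + 12.0967 + 5.7595) = 56.7408 / 43.8678 = 1.29345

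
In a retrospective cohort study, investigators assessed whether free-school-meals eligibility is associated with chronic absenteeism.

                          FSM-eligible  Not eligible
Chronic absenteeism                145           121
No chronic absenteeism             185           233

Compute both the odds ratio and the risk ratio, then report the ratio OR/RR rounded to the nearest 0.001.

1.174

Reading the table with exposure as columns: a = 145 (FSM-eligible, case), b = 185 (FSM-eligible, non-case), c = 121 (Not eligible, case), d = 233.
OR = (145·233)/(185·121) = 33785/22385 = 1.50927
Risk in exposed = 145/330 = 0.43939; risk in unexposed = 121/354 = 0.34181; RR = 1.28550
OR/RR = 1.50927 / 1.28550 = 1.17407
The outcome is not rare, so the OR lies further from 1 than the RR.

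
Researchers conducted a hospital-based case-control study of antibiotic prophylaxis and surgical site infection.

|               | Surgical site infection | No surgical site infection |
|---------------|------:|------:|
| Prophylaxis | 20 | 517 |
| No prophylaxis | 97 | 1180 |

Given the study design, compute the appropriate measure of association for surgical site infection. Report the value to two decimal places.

Cells: a = 20, b = 517, c = 97, d = 1180.
This is a hospital-based case-control study: participants were sampled on outcome status, so risks in the source population cannot be estimated directly — relative risk is not valid here. The odds ratio is the appropriate measure.
OR = (a·d)/(b·c) = (20 × 1180) / (517 × 97) = 23600 / 50149 = 0.47060

0.47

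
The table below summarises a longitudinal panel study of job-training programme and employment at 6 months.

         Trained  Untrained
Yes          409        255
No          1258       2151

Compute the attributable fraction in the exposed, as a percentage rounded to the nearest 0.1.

Reading the table with exposure as columns: a = 409 (Trained, case), b = 1258 (Trained, non-case), c = 255 (Untrained, case), d = 2151.
Risk in exposed = 409/1667 = 0.24535; risk in unexposed = 255/2406 = 0.10599.
RR = 0.24535/0.10599 = 2.31496
AR% = (RR − 1)/RR × 100 = (2.31496 − 1)/2.31496 × 100 = 56.8027%

56.8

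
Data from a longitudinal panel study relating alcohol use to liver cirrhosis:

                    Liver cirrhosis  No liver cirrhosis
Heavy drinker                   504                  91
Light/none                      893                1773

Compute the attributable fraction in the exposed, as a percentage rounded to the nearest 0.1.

Cells: a = 504, b = 91, c = 893, d = 1773.
Risk in exposed = 504/595 = 0.84706; risk in unexposed = 893/2666 = 0.33496.
RR = 0.84706/0.33496 = 2.52885
AR% = (RR − 1)/RR × 100 = (2.52885 − 1)/2.52885 × 100 = 60.4563%

60.5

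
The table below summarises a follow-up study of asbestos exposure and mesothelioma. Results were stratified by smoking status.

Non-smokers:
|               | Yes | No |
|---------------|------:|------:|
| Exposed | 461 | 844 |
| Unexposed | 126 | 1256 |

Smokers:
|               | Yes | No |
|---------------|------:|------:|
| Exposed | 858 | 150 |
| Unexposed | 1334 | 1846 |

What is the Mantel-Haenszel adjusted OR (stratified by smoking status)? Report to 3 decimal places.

OR_MH = Σ(aᵢdᵢ/nᵢ) / Σ(bᵢcᵢ/nᵢ), where nᵢ is the stratum total.
Stratum 1 (Non-smokers): n = 2687; a·d/n = 461·1256/2687 = 215.4879; b·c/n = 844·126/2687 = 39.5772
Stratum 2 (Smokers): n = 4188; a·d/n = 858·1846/4188 = 378.1920; b·c/n = 150·1334/4188 = 47.7794
OR_MH = (215.4879 + 378.1920) / (39.5772 + 47.7794) = 593.6799 / 87.3566 = 6.79605

6.796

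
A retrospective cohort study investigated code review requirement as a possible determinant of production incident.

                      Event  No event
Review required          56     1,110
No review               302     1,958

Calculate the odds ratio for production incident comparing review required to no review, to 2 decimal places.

Cells: a = 56, b = 1110, c = 302, d = 1958.
OR = (a·d)/(b·c) = (56 × 1958) / (1110 × 302) = 109648 / 335220 = 0.32709
Exposure is associated with lower odds of production incident (OR = 0.33 < 1).

0.33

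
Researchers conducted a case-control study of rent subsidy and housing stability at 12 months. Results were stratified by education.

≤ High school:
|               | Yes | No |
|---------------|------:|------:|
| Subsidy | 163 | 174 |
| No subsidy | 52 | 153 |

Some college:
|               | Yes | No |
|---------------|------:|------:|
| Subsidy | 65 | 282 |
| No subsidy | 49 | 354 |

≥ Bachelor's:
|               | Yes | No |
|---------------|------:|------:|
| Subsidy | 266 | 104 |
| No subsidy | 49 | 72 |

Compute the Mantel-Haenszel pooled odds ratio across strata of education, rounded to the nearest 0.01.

2.54

OR_MH = Σ(aᵢdᵢ/nᵢ) / Σ(bᵢcᵢ/nᵢ), where nᵢ is the stratum total.
Stratum 1 (≤ High school): n = 542; a·d/n = 163·153/542 = 46.0129; b·c/n = 174·52/542 = 16.6937
Stratum 2 (Some college): n = 750; a·d/n = 65·354/750 = 30.6800; b·c/n = 282·49/750 = 18.4240
Stratum 3 (≥ Bachelor's): n = 491; a·d/n = 266·72/491 = 39.0061; b·c/n = 104·49/491 = 10.3788
OR_MH = (46.0129 + 30.6800 + 39.0061) / (16.6937 + 18.4240 + 10.3788) = 115.6990 / 45.4965 = 2.54303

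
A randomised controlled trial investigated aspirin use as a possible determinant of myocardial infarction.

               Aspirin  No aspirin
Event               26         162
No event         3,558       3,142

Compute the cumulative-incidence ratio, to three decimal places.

Reading the table with exposure as columns: a = 26 (Aspirin, case), b = 3558 (Aspirin, non-case), c = 162 (No aspirin, case), d = 3142.
Risk in exposed = 26/3584 = 0.00725; risk in unexposed = 162/3304 = 0.04903.
RR = 0.00725 / 0.04903 = 0.14796
The risk is 85% lower among the exposed than among the unexposed.

0.148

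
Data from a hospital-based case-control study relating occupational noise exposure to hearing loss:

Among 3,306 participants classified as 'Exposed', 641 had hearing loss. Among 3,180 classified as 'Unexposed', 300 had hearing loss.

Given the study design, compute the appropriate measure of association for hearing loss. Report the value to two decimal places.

From the description: a = 641, b = 2665, c = 300, d = 2880.
This is a hospital-based case-control study: participants were sampled on outcome status, so risks in the source population cannot be estimated directly — relative risk is not valid here. The odds ratio is the appropriate measure.
OR = (a·d)/(b·c) = (641 × 2880) / (2665 × 300) = 1846080 / 799500 = 2.30904

2.31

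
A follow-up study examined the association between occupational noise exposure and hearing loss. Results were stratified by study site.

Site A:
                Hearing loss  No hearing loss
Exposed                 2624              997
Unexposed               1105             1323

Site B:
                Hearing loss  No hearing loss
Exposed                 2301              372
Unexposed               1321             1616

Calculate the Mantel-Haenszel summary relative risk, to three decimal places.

1.749

RR_MH = Σ(aᵢ·n₀ᵢ/nᵢ) / Σ(cᵢ·n₁ᵢ/nᵢ), with n₁ᵢ = aᵢ+bᵢ (exposed), n₀ᵢ = cᵢ+dᵢ (unexposed), nᵢ = n₁ᵢ+n₀ᵢ.
Stratum 1 (Site A): n₁ = 3621, n₀ = 2428, n = 6049; a·n₀/n = 2624·2428/6049 = 1053.2438; c·n₁/n = 1105·3621/6049 = 661.4655
Stratum 2 (Site B): n₁ = 2673, n₀ = 2937, n = 5610; a·n₀/n = 2301·2937/5610 = 1204.6412; c·n₁/n = 1321·2673/5610 = 629.4176
RR_MH = (1053.2438 + 1204.6412) / (661.4655 + 629.4176) = 2257.8850 / 1290.8832 = 1.74910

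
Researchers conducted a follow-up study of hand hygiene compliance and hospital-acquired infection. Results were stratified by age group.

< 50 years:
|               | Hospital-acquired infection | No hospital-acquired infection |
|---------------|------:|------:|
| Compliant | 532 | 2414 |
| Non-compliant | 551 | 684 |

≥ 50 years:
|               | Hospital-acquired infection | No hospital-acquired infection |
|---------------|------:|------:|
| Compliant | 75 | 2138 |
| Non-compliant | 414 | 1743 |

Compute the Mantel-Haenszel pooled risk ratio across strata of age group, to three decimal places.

0.325

RR_MH = Σ(aᵢ·n₀ᵢ/nᵢ) / Σ(cᵢ·n₁ᵢ/nᵢ), with n₁ᵢ = aᵢ+bᵢ (exposed), n₀ᵢ = cᵢ+dᵢ (unexposed), nᵢ = n₁ᵢ+n₀ᵢ.
Stratum 1 (< 50 years): n₁ = 2946, n₀ = 1235, n = 4181; a·n₀/n = 532·1235/4181 = 157.1442; c·n₁/n = 551·2946/4181 = 388.2435
Stratum 2 (≥ 50 years): n₁ = 2213, n₀ = 2157, n = 4370; a·n₀/n = 75·2157/4370 = 37.0195; c·n₁/n = 414·2213/4370 = 209.6526
RR_MH = (157.1442 + 37.0195) / (388.2435 + 209.6526) = 194.1637 / 597.8961 = 0.32474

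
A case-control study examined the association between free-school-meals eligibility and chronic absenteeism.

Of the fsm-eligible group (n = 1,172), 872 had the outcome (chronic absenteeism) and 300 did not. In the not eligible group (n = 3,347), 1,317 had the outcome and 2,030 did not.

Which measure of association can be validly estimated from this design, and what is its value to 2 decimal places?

From the description: a = 872, b = 300, c = 1317, d = 2030.
This is a case-control study: participants were sampled on outcome status, so risks in the source population cannot be estimated directly — relative risk is not valid here. The odds ratio is the appropriate measure.
OR = (a·d)/(b·c) = (872 × 2030) / (300 × 1317) = 1770160 / 395100 = 4.48028

4.48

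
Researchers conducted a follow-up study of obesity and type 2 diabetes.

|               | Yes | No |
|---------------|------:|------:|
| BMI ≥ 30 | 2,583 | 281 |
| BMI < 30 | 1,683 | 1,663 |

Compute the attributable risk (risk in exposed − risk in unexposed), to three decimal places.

0.399

Cells: a = 2583, b = 281, c = 1683, d = 1663.
Risk in exposed = 2583/2864 = 0.901885; risk in unexposed = 1683/3346 = 0.502989.
Risk difference = 0.901885 − 0.502989 = 0.398897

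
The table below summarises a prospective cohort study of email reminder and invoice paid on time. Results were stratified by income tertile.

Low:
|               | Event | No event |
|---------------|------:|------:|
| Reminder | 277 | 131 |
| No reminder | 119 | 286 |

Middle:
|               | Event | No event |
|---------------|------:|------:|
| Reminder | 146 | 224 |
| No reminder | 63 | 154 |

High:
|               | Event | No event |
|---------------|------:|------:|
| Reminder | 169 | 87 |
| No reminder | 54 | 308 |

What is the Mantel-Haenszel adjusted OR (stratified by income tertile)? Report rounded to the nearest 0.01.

4.33

OR_MH = Σ(aᵢdᵢ/nᵢ) / Σ(bᵢcᵢ/nᵢ), where nᵢ is the stratum total.
Stratum 1 (Low): n = 813; a·d/n = 277·286/813 = 97.4440; b·c/n = 131·119/813 = 19.1747
Stratum 2 (Middle): n = 587; a·d/n = 146·154/587 = 38.3032; b·c/n = 224·63/587 = 24.0409
Stratum 3 (High): n = 618; a·d/n = 169·308/618 = 84.2265; b·c/n = 87·54/618 = 7.6019
OR_MH = (97.4440 + 38.3032 + 84.2265) / (19.1747 + 24.0409 + 7.6019) = 219.9738 / 50.8175 = 4.32870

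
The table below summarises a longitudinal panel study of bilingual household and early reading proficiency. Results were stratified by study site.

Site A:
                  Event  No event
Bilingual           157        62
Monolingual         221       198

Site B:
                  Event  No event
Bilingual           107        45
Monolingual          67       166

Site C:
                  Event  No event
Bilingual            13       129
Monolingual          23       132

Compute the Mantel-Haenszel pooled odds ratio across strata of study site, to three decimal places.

OR_MH = Σ(aᵢdᵢ/nᵢ) / Σ(bᵢcᵢ/nᵢ), where nᵢ is the stratum total.
Stratum 1 (Site A): n = 638; a·d/n = 157·198/638 = 48.7241; b·c/n = 62·221/638 = 21.4765
Stratum 2 (Site B): n = 385; a·d/n = 107·166/385 = 46.1351; b·c/n = 45·67/385 = 7.8312
Stratum 3 (Site C): n = 297; a·d/n = 13·132/297 = 5.7778; b·c/n = 129·23/297 = 9.9899
OR_MH = (48.7241 + 46.1351 + 5.7778) / (21.4765 + 7.8312 + 9.9899) = 100.6370 / 39.2976 = 2.56090

2.561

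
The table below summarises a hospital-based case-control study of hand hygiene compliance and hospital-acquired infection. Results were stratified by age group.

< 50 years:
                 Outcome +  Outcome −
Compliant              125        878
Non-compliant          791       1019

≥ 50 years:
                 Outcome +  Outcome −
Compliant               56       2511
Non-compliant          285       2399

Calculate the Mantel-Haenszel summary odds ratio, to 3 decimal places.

OR_MH = Σ(aᵢdᵢ/nᵢ) / Σ(bᵢcᵢ/nᵢ), where nᵢ is the stratum total.
Stratum 1 (< 50 years): n = 2813; a·d/n = 125·1019/2813 = 45.2808; b·c/n = 878·791/2813 = 246.8887
Stratum 2 (≥ 50 years): n = 5251; a·d/n = 56·2399/5251 = 25.5845; b·c/n = 2511·285/5251 = 136.2855
OR_MH = (45.2808 + 25.5845) / (246.8887 + 136.2855) = 70.8653 / 383.1742 = 0.18494

0.185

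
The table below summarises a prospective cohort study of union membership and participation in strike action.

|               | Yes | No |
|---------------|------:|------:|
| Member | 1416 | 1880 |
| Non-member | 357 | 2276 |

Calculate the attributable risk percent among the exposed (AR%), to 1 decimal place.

Cells: a = 1416, b = 1880, c = 357, d = 2276.
Risk in exposed = 1416/3296 = 0.42961; risk in unexposed = 357/2633 = 0.13559.
RR = 0.42961/0.13559 = 3.16854
AR% = (RR − 1)/RR × 100 = (3.16854 − 1)/3.16854 × 100 = 68.4397%

68.4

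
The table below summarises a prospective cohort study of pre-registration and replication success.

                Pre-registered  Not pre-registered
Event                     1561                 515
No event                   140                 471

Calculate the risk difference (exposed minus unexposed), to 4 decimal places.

0.3954

Reading the table with exposure as columns: a = 1561 (Pre-registered, case), b = 140 (Pre-registered, non-case), c = 515 (Not pre-registered, case), d = 471.
Risk in exposed = 1561/1701 = 0.917695; risk in unexposed = 515/986 = 0.522312.
Risk difference = 0.917695 − 0.522312 = 0.395383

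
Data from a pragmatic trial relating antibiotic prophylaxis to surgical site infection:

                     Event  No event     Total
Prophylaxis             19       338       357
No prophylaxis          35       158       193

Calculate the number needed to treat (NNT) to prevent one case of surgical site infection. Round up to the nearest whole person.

8

Risk in treated group = 19/357 = 0.05322; risk in control = 35/193 = 0.18135.
Absolute risk reduction = 0.18135 − 0.05322 = 0.12813
NNT = 1 / ARR = 1 / 0.12813 = 7.805 → round up → 8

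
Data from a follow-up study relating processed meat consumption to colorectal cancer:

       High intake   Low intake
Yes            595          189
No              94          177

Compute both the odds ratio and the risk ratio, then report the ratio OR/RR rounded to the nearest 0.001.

3.545

Reading the table with exposure as columns: a = 595 (High intake, case), b = 94 (High intake, non-case), c = 189 (Low intake, case), d = 177.
OR = (595·177)/(94·189) = 105315/17766 = 5.92790
Risk in exposed = 595/689 = 0.86357; risk in unexposed = 189/366 = 0.51639; RR = 1.67231
OR/RR = 5.92790 / 1.67231 = 3.54473
The outcome is not rare, so the OR lies further from 1 than the RR.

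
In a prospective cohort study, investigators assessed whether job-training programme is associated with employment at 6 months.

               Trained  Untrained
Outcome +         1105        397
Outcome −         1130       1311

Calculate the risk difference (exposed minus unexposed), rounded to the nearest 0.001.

Reading the table with exposure as columns: a = 1105 (Trained, case), b = 1130 (Trained, non-case), c = 397 (Untrained, case), d = 1311.
Risk in exposed = 1105/2235 = 0.494407; risk in unexposed = 397/1708 = 0.232436.
Risk difference = 0.494407 − 0.232436 = 0.261972

0.262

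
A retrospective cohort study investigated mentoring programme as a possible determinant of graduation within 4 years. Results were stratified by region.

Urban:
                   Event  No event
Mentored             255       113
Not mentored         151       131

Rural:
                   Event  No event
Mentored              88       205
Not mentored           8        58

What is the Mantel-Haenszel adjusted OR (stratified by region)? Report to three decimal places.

OR_MH = Σ(aᵢdᵢ/nᵢ) / Σ(bᵢcᵢ/nᵢ), where nᵢ is the stratum total.
Stratum 1 (Urban): n = 650; a·d/n = 255·131/650 = 51.3923; b·c/n = 113·151/650 = 26.2508
Stratum 2 (Rural): n = 359; a·d/n = 88·58/359 = 14.2173; b·c/n = 205·8/359 = 4.5682
OR_MH = (51.3923 + 14.2173) / (26.2508 + 4.5682) = 65.6096 / 30.8190 = 2.12887

2.129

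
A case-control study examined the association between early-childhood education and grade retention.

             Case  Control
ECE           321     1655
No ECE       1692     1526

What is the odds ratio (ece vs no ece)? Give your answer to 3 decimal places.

0.175

Cells: a = 321, b = 1655, c = 1692, d = 1526.
OR = (a·d)/(b·c) = (321 × 1526) / (1655 × 1692) = 489846 / 2800260 = 0.17493
Exposure is associated with lower odds of grade retention (OR = 0.17 < 1).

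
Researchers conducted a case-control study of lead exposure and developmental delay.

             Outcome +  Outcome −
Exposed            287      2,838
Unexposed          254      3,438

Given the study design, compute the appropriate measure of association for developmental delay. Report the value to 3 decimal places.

Cells: a = 287, b = 2838, c = 254, d = 3438.
This is a case-control study: participants were sampled on outcome status, so risks in the source population cannot be estimated directly — relative risk is not valid here. The odds ratio is the appropriate measure.
OR = (a·d)/(b·c) = (287 × 3438) / (2838 × 254) = 986706 / 720852 = 1.36881

1.369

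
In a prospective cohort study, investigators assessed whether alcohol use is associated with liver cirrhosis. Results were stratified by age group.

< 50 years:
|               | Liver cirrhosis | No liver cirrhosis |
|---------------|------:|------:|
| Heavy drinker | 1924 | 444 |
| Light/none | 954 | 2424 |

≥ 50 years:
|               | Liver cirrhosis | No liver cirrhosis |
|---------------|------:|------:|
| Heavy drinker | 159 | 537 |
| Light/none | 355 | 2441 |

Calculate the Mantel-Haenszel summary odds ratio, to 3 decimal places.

OR_MH = Σ(aᵢdᵢ/nᵢ) / Σ(bᵢcᵢ/nᵢ), where nᵢ is the stratum total.
Stratum 1 (< 50 years): n = 5746; a·d/n = 1924·2424/5746 = 811.6561; b·c/n = 444·954/5746 = 73.7167
Stratum 2 (≥ 50 years): n = 3492; a·d/n = 159·2441/3492 = 111.1452; b·c/n = 537·355/3492 = 54.5919
OR_MH = (811.6561 + 111.1452) / (73.7167 + 54.5919) = 922.8013 / 128.3086 = 7.19205

7.192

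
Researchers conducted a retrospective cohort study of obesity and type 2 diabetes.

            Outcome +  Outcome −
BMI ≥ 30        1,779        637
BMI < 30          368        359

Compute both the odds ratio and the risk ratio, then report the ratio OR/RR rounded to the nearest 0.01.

1.87

Cells: a = 1779, b = 637, c = 368, d = 359.
OR = (1779·359)/(637·368) = 638661/234416 = 2.72448
Risk in exposed = 1779/2416 = 0.73634; risk in unexposed = 368/727 = 0.50619; RR = 1.45467
OR/RR = 2.72448 / 1.45467 = 1.87291
The outcome is not rare, so the OR lies further from 1 than the RR.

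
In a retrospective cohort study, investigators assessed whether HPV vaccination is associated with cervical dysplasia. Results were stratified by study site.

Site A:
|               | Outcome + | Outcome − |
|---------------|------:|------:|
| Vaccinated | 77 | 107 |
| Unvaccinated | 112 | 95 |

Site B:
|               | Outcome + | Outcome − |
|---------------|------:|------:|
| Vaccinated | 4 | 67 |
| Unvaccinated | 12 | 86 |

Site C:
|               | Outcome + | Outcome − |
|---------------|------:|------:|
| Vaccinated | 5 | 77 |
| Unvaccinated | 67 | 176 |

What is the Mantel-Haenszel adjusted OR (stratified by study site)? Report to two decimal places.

OR_MH = Σ(aᵢdᵢ/nᵢ) / Σ(bᵢcᵢ/nᵢ), where nᵢ is the stratum total.
Stratum 1 (Site A): n = 391; a·d/n = 77·95/391 = 18.7084; b·c/n = 107·112/391 = 30.6496
Stratum 2 (Site B): n = 169; a·d/n = 4·86/169 = 2.0355; b·c/n = 67·12/169 = 4.7574
Stratum 3 (Site C): n = 325; a·d/n = 5·176/325 = 2.7077; b·c/n = 77·67/325 = 15.8738
OR_MH = (18.7084 + 2.0355 + 2.7077) / (30.6496 + 4.7574 + 15.8738) = 23.4516 / 51.2809 = 0.45732

0.46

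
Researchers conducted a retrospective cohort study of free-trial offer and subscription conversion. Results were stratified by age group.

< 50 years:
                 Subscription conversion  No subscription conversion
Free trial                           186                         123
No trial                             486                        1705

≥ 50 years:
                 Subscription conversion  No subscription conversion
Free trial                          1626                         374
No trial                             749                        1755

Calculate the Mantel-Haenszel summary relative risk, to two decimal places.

2.72

RR_MH = Σ(aᵢ·n₀ᵢ/nᵢ) / Σ(cᵢ·n₁ᵢ/nᵢ), with n₁ᵢ = aᵢ+bᵢ (exposed), n₀ᵢ = cᵢ+dᵢ (unexposed), nᵢ = n₁ᵢ+n₀ᵢ.
Stratum 1 (< 50 years): n₁ = 309, n₀ = 2191, n = 2500; a·n₀/n = 186·2191/2500 = 163.0104; c·n₁/n = 486·309/2500 = 60.0696
Stratum 2 (≥ 50 years): n₁ = 2000, n₀ = 2504, n = 4504; a·n₀/n = 1626·2504/4504 = 903.9751; c·n₁/n = 749·2000/4504 = 332.5933
RR_MH = (163.0104 + 903.9751) / (60.0696 + 332.5933) = 1066.9855 / 392.6629 = 2.71731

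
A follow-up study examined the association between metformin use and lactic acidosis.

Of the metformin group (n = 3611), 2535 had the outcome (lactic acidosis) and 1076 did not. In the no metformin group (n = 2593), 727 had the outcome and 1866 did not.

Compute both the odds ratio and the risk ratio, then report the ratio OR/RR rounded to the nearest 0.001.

2.415

From the description: a = 2535, b = 1076, c = 727, d = 1866.
OR = (2535·1866)/(1076·727) = 4730310/782252 = 6.04704
Risk in exposed = 2535/3611 = 0.70202; risk in unexposed = 727/2593 = 0.28037; RR = 2.50391
OR/RR = 6.04704 / 2.50391 = 2.41504
The outcome is not rare, so the OR lies further from 1 than the RR.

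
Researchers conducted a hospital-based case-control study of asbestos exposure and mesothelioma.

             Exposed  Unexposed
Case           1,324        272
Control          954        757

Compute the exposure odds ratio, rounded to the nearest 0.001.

3.862

Reading the table with exposure as columns: a = 1324 (Exposed, case), b = 954 (Exposed, non-case), c = 272 (Unexposed, case), d = 757.
OR = (a·d)/(b·c) = (1324 × 757) / (954 × 272) = 1002268 / 259488 = 3.86248
The odds of mesothelioma are about 3.86 times as high in the exposed group.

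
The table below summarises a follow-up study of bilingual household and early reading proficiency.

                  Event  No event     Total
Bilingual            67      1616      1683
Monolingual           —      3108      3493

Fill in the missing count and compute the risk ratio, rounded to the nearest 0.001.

0.361

The missing cell is in the unexposed row: 3493 − 3108 = 385.
So a = 67, b = 1616, c = 385, d = 3108.
RR = [a/(a+b)] / [c/(c+d)] = (67/1683) / (385/3493) = 0.03981/0.11022 = 0.36118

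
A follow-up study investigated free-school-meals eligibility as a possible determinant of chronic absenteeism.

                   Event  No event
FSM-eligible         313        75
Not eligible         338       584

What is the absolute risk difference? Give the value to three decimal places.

Cells: a = 313, b = 75, c = 338, d = 584.
Risk in exposed = 313/388 = 0.806701; risk in unexposed = 338/922 = 0.366594.
Risk difference = 0.806701 − 0.366594 = 0.440107

0.440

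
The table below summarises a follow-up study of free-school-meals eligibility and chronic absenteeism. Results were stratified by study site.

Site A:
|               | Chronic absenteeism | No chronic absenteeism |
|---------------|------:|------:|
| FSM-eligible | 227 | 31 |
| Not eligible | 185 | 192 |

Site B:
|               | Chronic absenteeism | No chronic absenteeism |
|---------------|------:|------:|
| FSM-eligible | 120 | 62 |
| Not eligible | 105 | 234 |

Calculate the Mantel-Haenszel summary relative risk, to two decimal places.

RR_MH = Σ(aᵢ·n₀ᵢ/nᵢ) / Σ(cᵢ·n₁ᵢ/nᵢ), with n₁ᵢ = aᵢ+bᵢ (exposed), n₀ᵢ = cᵢ+dᵢ (unexposed), nᵢ = n₁ᵢ+n₀ᵢ.
Stratum 1 (Site A): n₁ = 258, n₀ = 377, n = 635; a·n₀/n = 227·377/635 = 134.7701; c·n₁/n = 185·258/635 = 75.1654
Stratum 2 (Site B): n₁ = 182, n₀ = 339, n = 521; a·n₀/n = 120·339/521 = 78.0806; c·n₁/n = 105·182/521 = 36.6795
RR_MH = (134.7701 + 78.0806) / (75.1654 + 36.6795) = 212.8507 / 111.8448 = 1.90309

1.90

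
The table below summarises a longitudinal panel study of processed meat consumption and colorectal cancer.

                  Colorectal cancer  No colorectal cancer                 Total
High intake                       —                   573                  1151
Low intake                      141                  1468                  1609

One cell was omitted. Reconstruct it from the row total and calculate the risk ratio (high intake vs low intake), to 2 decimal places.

The missing cell is in the exposed row: 1151 − 573 = 578.
So a = 578, b = 573, c = 141, d = 1468.
RR = [a/(a+b)] / [c/(c+d)] = (578/1151) / (141/1609) = 0.50217/0.08763 = 5.73046

5.73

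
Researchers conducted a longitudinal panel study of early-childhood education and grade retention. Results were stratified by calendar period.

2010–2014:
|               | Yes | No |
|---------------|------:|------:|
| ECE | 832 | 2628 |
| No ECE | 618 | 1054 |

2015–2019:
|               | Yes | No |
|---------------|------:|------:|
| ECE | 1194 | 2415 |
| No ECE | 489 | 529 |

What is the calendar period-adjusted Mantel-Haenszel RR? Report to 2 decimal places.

0.67

RR_MH = Σ(aᵢ·n₀ᵢ/nᵢ) / Σ(cᵢ·n₁ᵢ/nᵢ), with n₁ᵢ = aᵢ+bᵢ (exposed), n₀ᵢ = cᵢ+dᵢ (unexposed), nᵢ = n₁ᵢ+n₀ᵢ.
Stratum 1 (2010–2014): n₁ = 3460, n₀ = 1672, n = 5132; a·n₀/n = 832·1672/5132 = 271.0647; c·n₁/n = 618·3460/5132 = 416.6563
Stratum 2 (2015–2019): n₁ = 3609, n₀ = 1018, n = 4627; a·n₀/n = 1194·1018/4627 = 262.6955; c·n₁/n = 489·3609/4627 = 381.4137
RR_MH = (271.0647 + 262.6955) / (416.6563 + 381.4137) = 533.7602 / 798.0699 = 0.66881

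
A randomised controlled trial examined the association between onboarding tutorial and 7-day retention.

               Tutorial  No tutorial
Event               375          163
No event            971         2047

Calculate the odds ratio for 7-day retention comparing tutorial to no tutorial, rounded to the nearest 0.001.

4.850

Reading the table with exposure as columns: a = 375 (Tutorial, case), b = 971 (Tutorial, non-case), c = 163 (No tutorial, case), d = 2047.
OR = (a·d)/(b·c) = (375 × 2047) / (971 × 163) = 767625 / 158273 = 4.85001
The odds of 7-day retention are about 4.85 times as high in the tutorial group.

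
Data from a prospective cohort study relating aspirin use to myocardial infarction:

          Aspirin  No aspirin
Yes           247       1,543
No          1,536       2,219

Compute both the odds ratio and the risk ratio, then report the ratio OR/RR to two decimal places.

Reading the table with exposure as columns: a = 247 (Aspirin, case), b = 1536 (Aspirin, non-case), c = 1543 (No aspirin, case), d = 2219.
OR = (247·2219)/(1536·1543) = 548093/2370048 = 0.23126
Risk in exposed = 247/1783 = 0.13853; risk in unexposed = 1543/3762 = 0.41015; RR = 0.33775
OR/RR = 0.23126 / 0.33775 = 0.68470
The outcome is not rare, so the OR lies further from 1 than the RR.

0.68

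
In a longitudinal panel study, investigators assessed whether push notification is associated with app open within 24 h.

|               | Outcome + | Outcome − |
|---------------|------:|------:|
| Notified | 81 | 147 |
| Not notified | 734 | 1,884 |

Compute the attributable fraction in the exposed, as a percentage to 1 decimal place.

Cells: a = 81, b = 147, c = 734, d = 1884.
Risk in exposed = 81/228 = 0.35526; risk in unexposed = 734/2618 = 0.28037.
RR = 0.35526/0.28037 = 1.26714
AR% = (RR − 1)/RR × 100 = (1.26714 − 1)/1.26714 × 100 = 21.0820%

21.1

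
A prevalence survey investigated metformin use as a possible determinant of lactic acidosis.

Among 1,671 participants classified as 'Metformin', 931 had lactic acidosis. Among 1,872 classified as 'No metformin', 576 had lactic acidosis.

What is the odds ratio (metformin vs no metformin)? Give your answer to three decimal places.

2.831

From the description: a = 931, b = 740, c = 576, d = 1296.
OR = (a·d)/(b·c) = (931 × 1296) / (740 × 576) = 1206576 / 426240 = 2.83074
The odds of lactic acidosis are about 2.83 times as high in the metformin group.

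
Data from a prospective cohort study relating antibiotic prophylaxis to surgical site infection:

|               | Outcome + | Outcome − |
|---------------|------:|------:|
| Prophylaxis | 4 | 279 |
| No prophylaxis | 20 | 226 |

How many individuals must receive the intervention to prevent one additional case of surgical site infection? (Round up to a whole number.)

15

Risk in treated group = 4/283 = 0.01413; risk in control = 20/246 = 0.08130.
Absolute risk reduction = 0.08130 − 0.01413 = 0.06717
NNT = 1 / ARR = 1 / 0.06717 = 14.888 → round up → 15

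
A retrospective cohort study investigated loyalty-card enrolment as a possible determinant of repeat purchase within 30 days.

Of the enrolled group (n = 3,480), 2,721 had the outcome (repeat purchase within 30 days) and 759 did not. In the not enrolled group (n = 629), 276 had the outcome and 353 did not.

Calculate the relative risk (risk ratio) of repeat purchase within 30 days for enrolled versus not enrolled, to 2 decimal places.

1.78

From the description: a = 2721, b = 759, c = 276, d = 353.
Risk in exposed = 2721/3480 = 0.78190; risk in unexposed = 276/629 = 0.43879.
RR = 0.78190 / 0.43879 = 1.78193
The risk among the exposed is 1.78 times that among the unexposed.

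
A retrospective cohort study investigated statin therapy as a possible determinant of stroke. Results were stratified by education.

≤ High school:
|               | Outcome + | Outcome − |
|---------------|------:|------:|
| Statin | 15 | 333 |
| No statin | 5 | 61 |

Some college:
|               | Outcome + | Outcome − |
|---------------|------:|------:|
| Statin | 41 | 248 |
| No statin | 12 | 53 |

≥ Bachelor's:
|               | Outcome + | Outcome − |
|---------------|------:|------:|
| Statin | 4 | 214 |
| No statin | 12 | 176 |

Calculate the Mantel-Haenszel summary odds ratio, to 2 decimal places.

OR_MH = Σ(aᵢdᵢ/nᵢ) / Σ(bᵢcᵢ/nᵢ), where nᵢ is the stratum total.
Stratum 1 (≤ High school): n = 414; a·d/n = 15·61/414 = 2.2101; b·c/n = 333·5/414 = 4.0217
Stratum 2 (Some college): n = 354; a·d/n = 41·53/354 = 6.1384; b·c/n = 248·12/354 = 8.4068
Stratum 3 (≥ Bachelor's): n = 406; a·d/n = 4·176/406 = 1.7340; b·c/n = 214·12/406 = 6.3251
OR_MH = (2.2101 + 6.1384 + 1.7340) / (4.0217 + 8.4068 + 6.3251) = 10.0826 / 18.7536 = 0.53763

0.54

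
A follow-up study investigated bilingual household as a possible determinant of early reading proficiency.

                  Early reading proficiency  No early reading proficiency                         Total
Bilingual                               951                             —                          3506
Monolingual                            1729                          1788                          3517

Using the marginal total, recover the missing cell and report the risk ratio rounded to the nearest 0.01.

0.55

The missing cell is in the exposed row: 3506 − 951 = 2555.
So a = 951, b = 2555, c = 1729, d = 1788.
RR = [a/(a+b)] / [c/(c+d)] = (951/3506) / (1729/3517) = 0.27125/0.49161 = 0.55175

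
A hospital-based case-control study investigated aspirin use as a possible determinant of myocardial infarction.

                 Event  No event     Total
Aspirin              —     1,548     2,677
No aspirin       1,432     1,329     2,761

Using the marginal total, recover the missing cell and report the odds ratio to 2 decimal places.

The missing cell is in the exposed row: 2677 − 1548 = 1129.
So a = 1129, b = 1548, c = 1432, d = 1329.
OR = (a·d)/(b·c) = (1129 × 1329) / (1548 × 1432) = 1500441 / 2216736 = 0.67687

0.68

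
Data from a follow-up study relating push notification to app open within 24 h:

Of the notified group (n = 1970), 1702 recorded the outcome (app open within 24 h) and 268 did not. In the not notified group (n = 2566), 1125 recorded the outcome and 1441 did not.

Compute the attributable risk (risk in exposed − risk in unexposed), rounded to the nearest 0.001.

0.426

From the description: a = 1702, b = 268, c = 1125, d = 1441.
Risk in exposed = 1702/1970 = 0.863959; risk in unexposed = 1125/2566 = 0.438426.
Risk difference = 0.863959 − 0.438426 = 0.425534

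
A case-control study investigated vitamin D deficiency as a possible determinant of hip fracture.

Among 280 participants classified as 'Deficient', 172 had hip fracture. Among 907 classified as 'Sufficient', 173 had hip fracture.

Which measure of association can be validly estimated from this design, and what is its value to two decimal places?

6.76

From the description: a = 172, b = 108, c = 173, d = 734.
This is a case-control study: participants were sampled on outcome status, so risks in the source population cannot be estimated directly — relative risk is not valid here. The odds ratio is the appropriate measure.
OR = (a·d)/(b·c) = (172 × 734) / (108 × 173) = 126248 / 18684 = 6.75701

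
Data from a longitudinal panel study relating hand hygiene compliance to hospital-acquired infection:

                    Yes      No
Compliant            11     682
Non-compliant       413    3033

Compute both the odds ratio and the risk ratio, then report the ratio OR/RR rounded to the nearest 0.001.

0.894

Cells: a = 11, b = 682, c = 413, d = 3033.
OR = (11·3033)/(682·413) = 33363/281666 = 0.11845
Risk in exposed = 11/693 = 0.01587; risk in unexposed = 413/3446 = 0.11985; RR = 0.13244
OR/RR = 0.11845 / 0.13244 = 0.89435
The outcome is not rare, so the OR lies further from 1 than the RR.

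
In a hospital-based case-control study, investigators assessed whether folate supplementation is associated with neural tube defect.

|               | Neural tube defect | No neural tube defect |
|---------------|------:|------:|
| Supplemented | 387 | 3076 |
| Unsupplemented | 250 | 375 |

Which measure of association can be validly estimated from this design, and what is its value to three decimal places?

0.189

Cells: a = 387, b = 3076, c = 250, d = 375.
This is a hospital-based case-control study: participants were sampled on outcome status, so risks in the source population cannot be estimated directly — relative risk is not valid here. The odds ratio is the appropriate measure.
OR = (a·d)/(b·c) = (387 × 375) / (3076 × 250) = 145125 / 769000 = 0.18872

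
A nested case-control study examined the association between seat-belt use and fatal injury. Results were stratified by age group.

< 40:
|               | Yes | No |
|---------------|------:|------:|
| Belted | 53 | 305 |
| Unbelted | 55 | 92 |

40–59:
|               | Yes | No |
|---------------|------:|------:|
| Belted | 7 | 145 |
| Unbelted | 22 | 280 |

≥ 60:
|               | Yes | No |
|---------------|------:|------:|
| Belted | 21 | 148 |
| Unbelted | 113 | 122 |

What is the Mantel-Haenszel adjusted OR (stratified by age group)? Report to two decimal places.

0.25

OR_MH = Σ(aᵢdᵢ/nᵢ) / Σ(bᵢcᵢ/nᵢ), where nᵢ is the stratum total.
Stratum 1 (< 40): n = 505; a·d/n = 53·92/505 = 9.6554; b·c/n = 305·55/505 = 33.2178
Stratum 2 (40–59): n = 454; a·d/n = 7·280/454 = 4.3172; b·c/n = 145·22/454 = 7.0264
Stratum 3 (≥ 60): n = 404; a·d/n = 21·122/404 = 6.3416; b·c/n = 148·113/404 = 41.3960
OR_MH = (9.6554 + 4.3172 + 6.3416) / (33.2178 + 7.0264 + 41.3960) = 20.3142 / 81.6403 = 0.24883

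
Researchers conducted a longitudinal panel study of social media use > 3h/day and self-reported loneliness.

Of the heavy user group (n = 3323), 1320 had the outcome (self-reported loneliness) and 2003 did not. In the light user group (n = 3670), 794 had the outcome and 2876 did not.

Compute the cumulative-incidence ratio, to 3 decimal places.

From the description: a = 1320, b = 2003, c = 794, d = 2876.
Risk in exposed = 1320/3323 = 0.39723; risk in unexposed = 794/3670 = 0.21635.
RR = 0.39723 / 0.21635 = 1.83607
The risk among the exposed is 1.84 times that among the unexposed.

1.836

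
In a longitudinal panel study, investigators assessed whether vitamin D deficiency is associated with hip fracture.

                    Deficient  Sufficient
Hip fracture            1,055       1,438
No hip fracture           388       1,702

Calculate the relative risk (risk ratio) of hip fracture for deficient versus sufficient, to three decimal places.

Reading the table with exposure as columns: a = 1055 (Deficient, case), b = 388 (Deficient, non-case), c = 1438 (Sufficient, case), d = 1702.
Risk in exposed = 1055/1443 = 0.73112; risk in unexposed = 1438/3140 = 0.45796.
RR = 0.73112 / 0.45796 = 1.59646
The risk among the exposed is 1.60 times that among the unexposed.

1.596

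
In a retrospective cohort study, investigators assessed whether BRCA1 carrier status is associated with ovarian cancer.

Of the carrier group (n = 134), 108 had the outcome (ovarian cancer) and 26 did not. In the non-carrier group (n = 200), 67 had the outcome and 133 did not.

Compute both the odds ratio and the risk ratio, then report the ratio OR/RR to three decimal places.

From the description: a = 108, b = 26, c = 67, d = 133.
OR = (108·133)/(26·67) = 14364/1742 = 8.24569
Risk in exposed = 108/134 = 0.80597; risk in unexposed = 67/200 = 0.33500; RR = 2.40588
OR/RR = 8.24569 / 2.40588 = 3.42731
The outcome is not rare, so the OR lies further from 1 than the RR.

3.427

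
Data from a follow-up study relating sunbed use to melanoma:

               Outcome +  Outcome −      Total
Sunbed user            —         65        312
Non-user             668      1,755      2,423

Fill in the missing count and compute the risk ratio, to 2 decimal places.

2.87

The missing cell is in the exposed row: 312 − 65 = 247.
So a = 247, b = 65, c = 668, d = 1755.
RR = [a/(a+b)] / [c/(c+d)] = (247/312) / (668/2423) = 0.79167/0.27569 = 2.87157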